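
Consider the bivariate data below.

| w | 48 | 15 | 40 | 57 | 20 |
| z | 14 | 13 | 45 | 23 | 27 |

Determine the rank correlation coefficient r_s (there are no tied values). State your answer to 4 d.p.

Rank w: 4, 1, 3, 5, 2
Rank z: 2, 1, 5, 3, 4
d = rank(w) − rank(z): 2, 0, -2, 2, -2; Σd² = 16
ρ = 1 − 6Σd² / [n(n²−1)] = 1 − 6×16 / (5×24) = 1 − 96/120 ≈ 0.2000

0.2000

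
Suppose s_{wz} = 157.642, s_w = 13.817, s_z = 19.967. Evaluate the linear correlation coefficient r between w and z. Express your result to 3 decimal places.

0.571

r = Cov(w,z) / (s_w · s_z) = 157.642 / (13.817 × 19.967)
  = 157.642 / 275.8840 ≈ 0.571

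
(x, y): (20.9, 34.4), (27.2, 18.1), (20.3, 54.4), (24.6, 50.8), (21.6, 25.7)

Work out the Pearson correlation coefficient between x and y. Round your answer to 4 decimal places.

-0.4555

n = 5, Σx = 114.6, Σy = 183.4, Σx² = 2660.46, Σy² = 7711.46, Σxy = 4120.4
nΣxy − ΣxΣy = 20602 − 21017.64 = -415.64
nΣx² − (Σx)² = 13302.3 − 13133.16 = 169.14; nΣy² − (Σy)² = 38557.3 − 33635.56 = 4921.74
r = -415.64 / √(169.14 × 4921.74) = -415.64 / 912.3942 ≈ -0.4555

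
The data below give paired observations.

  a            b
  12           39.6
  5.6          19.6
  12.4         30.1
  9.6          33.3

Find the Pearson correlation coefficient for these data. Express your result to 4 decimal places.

n = 4, Σa = 39.6, Σb = 122.6, Σa² = 421.28, Σb² = 3967.22, Σab = 1277.88
nΣab − ΣaΣb = 5111.52 − 4854.96 = 256.56
nΣa² − (Σa)² = 1685.12 − 1568.16 = 116.96; nΣb² − (Σb)² = 15868.88 − 15030.76 = 838.12
r = 256.56 / √(116.96 × 838.12) = 256.56 / 313.0919 ≈ 0.8194

0.8194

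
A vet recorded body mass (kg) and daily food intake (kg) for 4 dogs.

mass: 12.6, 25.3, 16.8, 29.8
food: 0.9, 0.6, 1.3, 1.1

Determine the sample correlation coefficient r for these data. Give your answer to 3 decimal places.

-0.178

n = 4, Σx = 84.5, Σy = 3.9, Σx² = 1969.13, Σy² = 4.07, Σxy = 81.14
nΣxy − ΣxΣy = 324.56 − 329.55 = -4.99
nΣx² − (Σx)² = 7876.52 − 7140.25 = 736.27; nΣy² − (Σy)² = 16.28 − 15.21 = 1.07
r = -4.99 / √(736.27 × 1.07) = -4.99 / 28.0679 ≈ -0.178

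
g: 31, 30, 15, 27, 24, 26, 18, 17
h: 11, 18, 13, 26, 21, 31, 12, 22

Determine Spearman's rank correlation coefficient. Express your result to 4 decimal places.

-0.0714

Rank g: 8, 7, 1, 6, 4, 5, 3, 2
Rank h: 1, 4, 3, 7, 5, 8, 2, 6
d = rank(g) − rank(h): 7, 3, -2, -1, -1, -3, 1, -4; Σd² = 90
ρ = 1 − 6Σd² / [n(n²−1)] = 1 − 6×90 / (8×63) = 1 − 540/504 ≈ -0.0714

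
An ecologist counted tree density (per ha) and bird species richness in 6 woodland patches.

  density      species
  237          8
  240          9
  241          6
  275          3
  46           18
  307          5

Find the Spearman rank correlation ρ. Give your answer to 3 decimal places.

-0.886

Rank density: 2, 3, 4, 5, 1, 6
Rank species: 4, 5, 3, 1, 6, 2
d = rank(density) − rank(species): -2, -2, 1, 4, -5, 4; Σd² = 66
ρ = 1 − 6Σd² / [n(n²−1)] = 1 − 6×66 / (6×35) = 1 − 396/210 ≈ -0.886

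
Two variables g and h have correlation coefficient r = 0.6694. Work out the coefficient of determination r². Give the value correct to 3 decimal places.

0.448

r² = (0.6694)² = 0.448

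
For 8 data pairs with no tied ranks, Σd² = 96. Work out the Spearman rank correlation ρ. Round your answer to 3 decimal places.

-0.143

ρ = 1 − 6Σd² / [n(n²−1)] = 1 − 6×96 / (8×63)
  = 1 − 576/504 = 1 − 1.1429 ≈ -0.143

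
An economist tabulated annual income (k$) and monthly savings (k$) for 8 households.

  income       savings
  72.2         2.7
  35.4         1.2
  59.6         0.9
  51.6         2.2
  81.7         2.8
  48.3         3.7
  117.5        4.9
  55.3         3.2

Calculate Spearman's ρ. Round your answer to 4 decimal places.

0.3571

Rank income: 6, 1, 5, 3, 7, 2, 8, 4
Rank savings: 4, 2, 1, 3, 5, 7, 8, 6
d = rank(income) − rank(savings): 2, -1, 4, 0, 2, -5, 0, -2; Σd² = 54
ρ = 1 − 6Σd² / [n(n²−1)] = 1 − 6×54 / (8×63) = 1 − 324/504 ≈ 0.3571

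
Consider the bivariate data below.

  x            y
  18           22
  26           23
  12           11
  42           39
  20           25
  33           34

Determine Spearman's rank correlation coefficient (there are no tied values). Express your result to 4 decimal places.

0.9429

Rank x: 2, 4, 1, 6, 3, 5
Rank y: 2, 3, 1, 6, 4, 5
d = rank(x) − rank(y): 0, 1, 0, 0, -1, 0; Σd² = 2
ρ = 1 − 6Σd² / [n(n²−1)] = 1 − 6×2 / (6×35) = 1 − 12/210 ≈ 0.9429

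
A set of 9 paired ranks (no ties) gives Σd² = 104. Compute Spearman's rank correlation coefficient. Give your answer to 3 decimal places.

ρ = 1 − 6Σd² / [n(n²−1)] = 1 − 6×104 / (9×80)
  = 1 − 624/720 = 1 − 0.8667 ≈ 0.133

0.133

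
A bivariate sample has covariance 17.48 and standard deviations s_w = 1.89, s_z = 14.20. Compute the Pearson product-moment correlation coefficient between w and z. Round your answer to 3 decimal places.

0.651

r = Cov(w,z) / (s_w · s_z) = 17.48 / (1.89 × 14.20)
  = 17.48 / 26.8380 ≈ 0.651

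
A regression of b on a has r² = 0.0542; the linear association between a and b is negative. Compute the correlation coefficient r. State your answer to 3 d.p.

|r| = √0.0542 = 0.233
The association is negative, so r = −0.233.

-0.233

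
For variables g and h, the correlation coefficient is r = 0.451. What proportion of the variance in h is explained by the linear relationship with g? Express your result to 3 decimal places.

0.203

r² = (0.451)² = 0.203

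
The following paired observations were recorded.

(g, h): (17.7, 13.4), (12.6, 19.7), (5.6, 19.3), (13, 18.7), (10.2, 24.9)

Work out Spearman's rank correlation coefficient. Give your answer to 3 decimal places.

Rank g: 5, 3, 1, 4, 2
Rank h: 1, 4, 3, 2, 5
d = rank(g) − rank(h): 4, -1, -2, 2, -3; Σd² = 34
ρ = 1 − 6Σd² / [n(n²−1)] = 1 − 6×34 / (5×24) = 1 − 204/120 ≈ -0.700

-0.700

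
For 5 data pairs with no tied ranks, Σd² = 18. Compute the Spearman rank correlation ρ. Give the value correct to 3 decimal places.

0.100

ρ = 1 − 6Σd² / [n(n²−1)] = 1 − 6×18 / (5×24)
  = 1 − 108/120 = 1 − 0.9000 ≈ 0.100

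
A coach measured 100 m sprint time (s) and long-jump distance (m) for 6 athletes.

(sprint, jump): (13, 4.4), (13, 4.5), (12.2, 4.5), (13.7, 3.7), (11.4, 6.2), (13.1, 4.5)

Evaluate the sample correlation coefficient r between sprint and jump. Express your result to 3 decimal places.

-0.915

n = 6, Σx = 76.4, Σy = 27.8, Σx² = 976.1, Σy² = 132.24, Σxy = 350.92
nΣxy − ΣxΣy = 2105.52 − 2123.92 = -18.4
nΣx² − (Σx)² = 5856.6 − 5836.96 = 19.64; nΣy² − (Σy)² = 793.44 − 772.84 = 20.6
r = -18.4 / √(19.64 × 20.6) = -18.4 / 20.1143 ≈ -0.915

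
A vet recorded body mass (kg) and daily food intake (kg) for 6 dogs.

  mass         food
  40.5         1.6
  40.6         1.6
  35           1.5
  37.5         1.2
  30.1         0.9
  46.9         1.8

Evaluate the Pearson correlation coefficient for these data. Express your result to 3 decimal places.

n = 6, Σx = 230.6, Σy = 8.6, Σx² = 9025.48, Σy² = 12.86, Σxy = 338.77
nΣxy − ΣxΣy = 2032.62 − 1983.16 = 49.46
nΣx² − (Σx)² = 54152.88 − 53176.36 = 976.52; nΣy² − (Σy)² = 77.16 − 73.96 = 3.2
r = 49.46 / √(976.52 × 3.2) = 49.46 / 55.9005 ≈ 0.885

0.885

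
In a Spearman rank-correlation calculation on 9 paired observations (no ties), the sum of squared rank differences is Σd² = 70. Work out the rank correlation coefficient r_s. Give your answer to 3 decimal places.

ρ = 1 − 6Σd² / [n(n²−1)] = 1 − 6×70 / (9×80)
  = 1 − 420/720 = 1 − 0.5833 ≈ 0.417

0.417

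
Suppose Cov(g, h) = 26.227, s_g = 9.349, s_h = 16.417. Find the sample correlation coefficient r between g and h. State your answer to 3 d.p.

0.171

r = Cov(g,h) / (s_g · s_h) = 26.227 / (9.349 × 16.417)
  = 26.227 / 153.4825 ≈ 0.171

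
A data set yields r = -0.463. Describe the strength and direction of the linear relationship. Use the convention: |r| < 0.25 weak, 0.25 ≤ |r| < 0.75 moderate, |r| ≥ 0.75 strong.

r = -0.463 < 0 so the relationship is negative.
|r| = 0.463, which falls in the moderate range.

moderate negative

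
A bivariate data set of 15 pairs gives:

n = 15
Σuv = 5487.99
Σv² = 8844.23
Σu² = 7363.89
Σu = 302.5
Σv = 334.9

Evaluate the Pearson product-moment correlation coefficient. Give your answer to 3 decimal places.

-0.963

r = (nΣuv − ΣuΣv) / √[(nΣu² − (Σu)²)(nΣv² − (Σv)²)]
Numerator: 15×5487.99 − 302.5×334.9 = -18987.4
Denominator: √[(110458.35 − 91506.25)(132663.45 − 112158.01)] = √[18952.1 × 20505.44] = 19713.4763
r = -18987.4 / 19713.4763 ≈ -0.963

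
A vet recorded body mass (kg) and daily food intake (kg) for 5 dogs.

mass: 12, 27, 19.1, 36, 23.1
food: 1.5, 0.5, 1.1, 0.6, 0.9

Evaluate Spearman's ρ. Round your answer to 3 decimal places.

Rank mass: 1, 4, 2, 5, 3
Rank food: 5, 1, 4, 2, 3
d = rank(mass) − rank(food): -4, 3, -2, 3, 0; Σd² = 38
ρ = 1 − 6Σd² / [n(n²−1)] = 1 − 6×38 / (5×24) = 1 − 228/120 ≈ -0.900

-0.900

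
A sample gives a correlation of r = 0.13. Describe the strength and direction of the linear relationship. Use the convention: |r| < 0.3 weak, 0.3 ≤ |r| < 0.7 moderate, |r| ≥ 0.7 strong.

weak positive

r = 0.13 > 0 so the relationship is positive.
|r| = 0.13, which falls in the weak range.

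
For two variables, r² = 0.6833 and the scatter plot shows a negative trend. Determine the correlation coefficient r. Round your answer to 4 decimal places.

-0.8266

|r| = √0.6833 = 0.8266
The association is negative, so r = −0.8266.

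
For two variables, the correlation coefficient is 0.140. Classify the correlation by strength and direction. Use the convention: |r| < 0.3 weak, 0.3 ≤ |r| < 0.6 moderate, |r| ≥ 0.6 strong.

r = 0.140 > 0 so the relationship is positive.
|r| = 0.140, which falls in the weak range.

weak positive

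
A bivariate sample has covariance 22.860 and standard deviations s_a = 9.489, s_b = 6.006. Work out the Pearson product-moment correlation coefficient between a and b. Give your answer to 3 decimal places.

r = Cov(a,b) / (s_a · s_b) = 22.860 / (9.489 × 6.006)
  = 22.860 / 56.9909 ≈ 0.401

0.401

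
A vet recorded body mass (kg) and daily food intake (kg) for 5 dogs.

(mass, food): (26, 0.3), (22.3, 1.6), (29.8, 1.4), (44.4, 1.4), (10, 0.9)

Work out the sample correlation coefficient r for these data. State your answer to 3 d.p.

n = 5, Σx = 132.5, Σy = 5.6, Σx² = 4132.69, Σy² = 7.38, Σxy = 156.36
nΣxy − ΣxΣy = 781.8 − 742 = 39.8
nΣx² − (Σx)² = 20663.45 − 17556.25 = 3107.2; nΣy² − (Σy)² = 36.9 − 31.36 = 5.54
r = 39.8 / √(3107.2 × 5.54) = 39.8 / 131.2017 ≈ 0.303

0.303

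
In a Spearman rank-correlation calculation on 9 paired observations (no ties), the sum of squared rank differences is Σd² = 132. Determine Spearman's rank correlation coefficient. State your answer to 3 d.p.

ρ = 1 − 6Σd² / [n(n²−1)] = 1 − 6×132 / (9×80)
  = 1 − 792/720 = 1 − 1.1000 ≈ -0.100

-0.100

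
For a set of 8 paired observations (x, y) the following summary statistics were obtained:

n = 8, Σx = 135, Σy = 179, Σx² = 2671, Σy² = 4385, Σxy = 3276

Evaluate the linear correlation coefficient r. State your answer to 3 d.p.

0.661

r = (nΣxy − ΣxΣy) / √[(nΣx² − (Σx)²)(nΣy² − (Σy)²)]
Numerator: 8×3276 − 135×179 = 2043
Denominator: √[(21368 − 18225)(35080 − 32041)] = √[3143 × 3039] = 3090.5626
r = 2043 / 3090.5626 ≈ 0.661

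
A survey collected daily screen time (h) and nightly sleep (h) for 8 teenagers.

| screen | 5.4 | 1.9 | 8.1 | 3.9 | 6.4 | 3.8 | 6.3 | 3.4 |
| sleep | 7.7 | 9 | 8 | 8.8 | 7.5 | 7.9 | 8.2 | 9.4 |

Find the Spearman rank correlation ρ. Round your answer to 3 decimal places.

-0.643

Rank screen: 5, 1, 8, 4, 7, 3, 6, 2
Rank sleep: 2, 7, 4, 6, 1, 3, 5, 8
d = rank(screen) − rank(sleep): 3, -6, 4, -2, 6, 0, 1, -6; Σd² = 138
ρ = 1 − 6Σd² / [n(n²−1)] = 1 − 6×138 / (8×63) = 1 − 828/504 ≈ -0.643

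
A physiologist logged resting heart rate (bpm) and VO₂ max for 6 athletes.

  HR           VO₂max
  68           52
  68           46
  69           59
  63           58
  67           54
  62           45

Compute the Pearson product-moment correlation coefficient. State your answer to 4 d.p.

0.2398

n = 6, Σx = 397, Σy = 314, Σx² = 26311, Σy² = 16606, Σxy = 20797
nΣxy − ΣxΣy = 124782 − 124658 = 124
nΣx² − (Σx)² = 157866 − 157609 = 257; nΣy² − (Σy)² = 99636 − 98596 = 1040
r = 124 / √(257 × 1040) = 124 / 516.9913 ≈ 0.2398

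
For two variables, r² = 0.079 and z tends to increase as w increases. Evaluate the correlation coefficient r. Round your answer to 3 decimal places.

0.281

|r| = √0.079 = 0.281
The association is positive, so r = 0.281.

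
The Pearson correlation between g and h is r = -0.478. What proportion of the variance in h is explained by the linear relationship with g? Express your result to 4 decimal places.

0.2285

r² = (-0.478)² = 0.2285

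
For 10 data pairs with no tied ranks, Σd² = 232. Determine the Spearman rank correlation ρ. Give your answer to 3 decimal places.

ρ = 1 − 6Σd² / [n(n²−1)] = 1 − 6×232 / (10×99)
  = 1 − 1392/990 = 1 − 1.4061 ≈ -0.406

-0.406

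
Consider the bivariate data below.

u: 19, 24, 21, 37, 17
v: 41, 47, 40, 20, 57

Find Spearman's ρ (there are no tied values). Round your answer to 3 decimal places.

-0.700

Rank u: 2, 4, 3, 5, 1
Rank v: 3, 4, 2, 1, 5
d = rank(u) − rank(v): -1, 0, 1, 4, -4; Σd² = 34
ρ = 1 − 6Σd² / [n(n²−1)] = 1 − 6×34 / (5×24) = 1 − 204/120 ≈ -0.700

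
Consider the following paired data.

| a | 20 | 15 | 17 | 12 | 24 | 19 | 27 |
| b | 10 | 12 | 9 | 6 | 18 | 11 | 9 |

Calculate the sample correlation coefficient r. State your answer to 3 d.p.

0.463

n = 7, Σa = 134, Σb = 75, Σa² = 2724, Σb² = 887, Σab = 1489
nΣab − ΣaΣb = 10423 − 10050 = 373
nΣa² − (Σa)² = 19068 − 17956 = 1112; nΣb² − (Σb)² = 6209 − 5625 = 584
r = 373 / √(1112 × 584) = 373 / 805.8585 ≈ 0.463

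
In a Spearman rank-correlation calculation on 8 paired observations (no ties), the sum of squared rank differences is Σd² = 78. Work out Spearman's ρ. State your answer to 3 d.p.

0.071

ρ = 1 − 6Σd² / [n(n²−1)] = 1 − 6×78 / (8×63)
  = 1 − 468/504 = 1 − 0.9286 ≈ 0.071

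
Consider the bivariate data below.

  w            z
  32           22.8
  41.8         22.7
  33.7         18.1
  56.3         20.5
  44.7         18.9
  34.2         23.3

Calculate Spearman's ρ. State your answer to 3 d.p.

-0.257

Rank w: 1, 4, 2, 6, 5, 3
Rank z: 5, 4, 1, 3, 2, 6
d = rank(w) − rank(z): -4, 0, 1, 3, 3, -3; Σd² = 44
ρ = 1 − 6Σd² / [n(n²−1)] = 1 − 6×44 / (6×35) = 1 − 264/210 ≈ -0.257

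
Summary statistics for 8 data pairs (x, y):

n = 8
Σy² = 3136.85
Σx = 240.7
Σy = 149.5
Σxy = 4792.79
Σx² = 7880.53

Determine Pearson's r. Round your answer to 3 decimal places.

r = (nΣxy − ΣxΣy) / √[(nΣx² − (Σx)²)(nΣy² − (Σy)²)]
Numerator: 8×4792.79 − 240.7×149.5 = 2357.67
Denominator: √[(63044.24 − 57936.49)(25094.8 − 22350.25)] = √[5107.75 × 2744.55] = 3744.1254
r = 2357.67 / 3744.1254 ≈ 0.630

0.630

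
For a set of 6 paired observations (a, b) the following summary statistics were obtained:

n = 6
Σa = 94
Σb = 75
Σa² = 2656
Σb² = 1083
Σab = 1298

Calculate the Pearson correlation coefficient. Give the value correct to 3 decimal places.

0.296

r = (nΣab − ΣaΣb) / √[(nΣa² − (Σa)²)(nΣb² − (Σb)²)]
Numerator: 6×1298 − 94×75 = 738
Denominator: √[(15936 − 8836)(6498 − 5625)] = √[7100 × 873] = 2489.6385
r = 738 / 2489.6385 ≈ 0.296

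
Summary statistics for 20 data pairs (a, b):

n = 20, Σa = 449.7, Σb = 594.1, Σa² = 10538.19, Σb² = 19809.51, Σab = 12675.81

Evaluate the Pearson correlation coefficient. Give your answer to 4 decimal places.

r = (nΣab − ΣaΣb) / √[(nΣa² − (Σa)²)(nΣb² − (Σb)²)]
Numerator: 20×12675.81 − 449.7×594.1 = -13650.57
Denominator: √[(210763.8 − 202230.09)(396190.2 − 352954.81)] = √[8533.71 × 43235.39] = 19208.2868
r = -13650.57 / 19208.2868 ≈ -0.7107

-0.7107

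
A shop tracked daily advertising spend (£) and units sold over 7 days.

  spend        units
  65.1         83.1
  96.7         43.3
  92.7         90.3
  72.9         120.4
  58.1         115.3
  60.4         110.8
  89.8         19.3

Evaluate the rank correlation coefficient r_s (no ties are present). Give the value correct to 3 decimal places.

-0.571

Rank spend: 3, 7, 6, 4, 1, 2, 5
Rank units: 3, 2, 4, 7, 6, 5, 1
d = rank(spend) − rank(units): 0, 5, 2, -3, -5, -3, 4; Σd² = 88
ρ = 1 − 6Σd² / [n(n²−1)] = 1 − 6×88 / (7×48) = 1 − 528/336 ≈ -0.571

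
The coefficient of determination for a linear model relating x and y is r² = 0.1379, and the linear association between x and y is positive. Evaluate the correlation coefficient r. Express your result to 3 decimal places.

|r| = √0.1379 = 0.371
The association is positive, so r = 0.371.

0.371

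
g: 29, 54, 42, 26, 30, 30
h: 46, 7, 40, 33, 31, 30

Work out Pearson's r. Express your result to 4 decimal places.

-0.6937

n = 6, Σg = 211, Σh = 187, Σg² = 7997, Σh² = 6715, Σgh = 6080
nΣgh − ΣgΣh = 36480 − 39457 = -2977
nΣg² − (Σg)² = 47982 − 44521 = 3461; nΣh² − (Σh)² = 40290 − 34969 = 5321
r = -2977 / √(3461 × 5321) = -2977 / 4291.3845 ≈ -0.6937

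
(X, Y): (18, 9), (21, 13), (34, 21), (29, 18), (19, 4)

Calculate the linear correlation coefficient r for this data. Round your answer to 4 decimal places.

0.9141

n = 5, ΣX = 121, ΣY = 65, ΣX² = 3123, ΣY² = 1031, ΣXY = 1747
nΣXY − ΣXΣY = 8735 − 7865 = 870
nΣX² − (ΣX)² = 15615 − 14641 = 974; nΣY² − (ΣY)² = 5155 − 4225 = 930
r = 870 / √(974 × 930) = 870 / 951.7458 ≈ 0.9141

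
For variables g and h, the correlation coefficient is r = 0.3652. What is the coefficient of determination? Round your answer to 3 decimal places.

r² = (0.3652)² = 0.133

0.133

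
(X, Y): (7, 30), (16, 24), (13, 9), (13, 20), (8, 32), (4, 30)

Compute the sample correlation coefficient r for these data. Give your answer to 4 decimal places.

-0.6460

n = 6, ΣX = 61, ΣY = 145, ΣX² = 723, ΣY² = 3881, ΣXY = 1347
nΣXY − ΣXΣY = 8082 − 8845 = -763
nΣX² − (ΣX)² = 4338 − 3721 = 617; nΣY² − (ΣY)² = 23286 − 21025 = 2261
r = -763 / √(617 × 2261) = -763 / 1181.1168 ≈ -0.6460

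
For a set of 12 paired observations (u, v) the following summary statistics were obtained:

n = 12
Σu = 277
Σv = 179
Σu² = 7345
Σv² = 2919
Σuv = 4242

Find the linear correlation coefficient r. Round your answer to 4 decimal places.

0.2263

r = (nΣuv − ΣuΣv) / √[(nΣu² − (Σu)²)(nΣv² − (Σv)²)]
Numerator: 12×4242 − 277×179 = 1321
Denominator: √[(88140 − 76729)(35028 − 32041)] = √[11411 × 2987] = 5838.2067
r = 1321 / 5838.2067 ≈ 0.2263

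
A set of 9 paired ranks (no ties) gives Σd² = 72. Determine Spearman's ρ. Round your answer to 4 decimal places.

0.4000

ρ = 1 − 6Σd² / [n(n²−1)] = 1 − 6×72 / (9×80)
  = 1 − 432/720 = 1 − 0.60000 ≈ 0.4000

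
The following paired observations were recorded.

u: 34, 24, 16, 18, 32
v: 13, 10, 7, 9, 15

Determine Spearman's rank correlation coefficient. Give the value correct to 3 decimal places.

Rank u: 5, 3, 1, 2, 4
Rank v: 4, 3, 1, 2, 5
d = rank(u) − rank(v): 1, 0, 0, 0, -1; Σd² = 2
ρ = 1 − 6Σd² / [n(n²−1)] = 1 − 6×2 / (5×24) = 1 − 12/120 ≈ 0.900

0.900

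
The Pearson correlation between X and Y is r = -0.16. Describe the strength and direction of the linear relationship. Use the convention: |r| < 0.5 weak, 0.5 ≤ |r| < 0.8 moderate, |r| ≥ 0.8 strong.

weak negative

r = -0.16 < 0 so the relationship is negative.
|r| = 0.16, which falls in the weak range.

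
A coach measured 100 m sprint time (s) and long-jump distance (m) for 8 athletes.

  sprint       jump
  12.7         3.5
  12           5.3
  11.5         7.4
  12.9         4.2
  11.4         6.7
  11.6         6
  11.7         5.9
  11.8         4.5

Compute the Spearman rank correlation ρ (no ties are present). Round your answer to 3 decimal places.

-0.929

Rank sprint: 7, 6, 2, 8, 1, 3, 4, 5
Rank jump: 1, 4, 8, 2, 7, 6, 5, 3
d = rank(sprint) − rank(jump): 6, 2, -6, 6, -6, -3, -1, 2; Σd² = 162
ρ = 1 − 6Σd² / [n(n²−1)] = 1 − 6×162 / (8×63) = 1 − 972/504 ≈ -0.929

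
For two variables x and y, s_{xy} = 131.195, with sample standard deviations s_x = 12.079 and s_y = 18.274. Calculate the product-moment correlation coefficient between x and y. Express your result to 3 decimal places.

0.594

r = Cov(x,y) / (s_x · s_y) = 131.195 / (12.079 × 18.274)
  = 131.195 / 220.7316 ≈ 0.594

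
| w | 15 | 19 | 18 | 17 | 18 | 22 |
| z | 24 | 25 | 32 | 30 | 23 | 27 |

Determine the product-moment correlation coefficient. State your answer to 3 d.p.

n = 6, Σw = 109, Σz = 161, Σw² = 2007, Σz² = 4383, Σwz = 2929
nΣwz − ΣwΣz = 17574 − 17549 = 25
nΣw² − (Σw)² = 12042 − 11881 = 161; nΣz² − (Σz)² = 26298 − 25921 = 377
r = 25 / √(161 × 377) = 25 / 246.3676 ≈ 0.101

0.101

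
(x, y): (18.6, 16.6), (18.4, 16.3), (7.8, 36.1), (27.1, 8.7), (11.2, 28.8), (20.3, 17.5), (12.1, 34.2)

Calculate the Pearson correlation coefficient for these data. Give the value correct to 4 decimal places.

-0.9588

n = 7, Σx = 115.5, Σy = 158.2, Σx² = 2163.71, Σy² = 4225.48, Σxy = 2217.66
nΣxy − ΣxΣy = 15523.62 − 18272.1 = -2748.48
nΣx² − (Σx)² = 15145.97 − 13340.25 = 1805.72; nΣy² − (Σy)² = 29578.36 − 25027.24 = 4551.12
r = -2748.48 / √(1805.72 × 4551.12) = -2748.48 / 2866.7139 ≈ -0.9588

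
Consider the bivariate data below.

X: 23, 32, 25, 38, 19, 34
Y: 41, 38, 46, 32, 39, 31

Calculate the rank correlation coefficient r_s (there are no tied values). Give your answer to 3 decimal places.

-0.714

Rank X: 2, 4, 3, 6, 1, 5
Rank Y: 5, 3, 6, 2, 4, 1
d = rank(X) − rank(Y): -3, 1, -3, 4, -3, 4; Σd² = 60
ρ = 1 − 6Σd² / [n(n²−1)] = 1 − 6×60 / (6×35) = 1 − 360/210 ≈ -0.714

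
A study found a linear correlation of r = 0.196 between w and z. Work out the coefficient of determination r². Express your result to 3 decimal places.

r² = (0.196)² = 0.038

0.038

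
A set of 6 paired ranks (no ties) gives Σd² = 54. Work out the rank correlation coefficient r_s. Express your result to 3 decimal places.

-0.543

ρ = 1 − 6Σd² / [n(n²−1)] = 1 − 6×54 / (6×35)
  = 1 − 324/210 = 1 − 1.5429 ≈ -0.543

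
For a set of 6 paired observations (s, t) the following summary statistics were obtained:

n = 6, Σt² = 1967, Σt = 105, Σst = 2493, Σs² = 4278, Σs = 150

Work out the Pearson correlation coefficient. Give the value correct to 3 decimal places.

-0.505

r = (nΣst − ΣsΣt) / √[(nΣs² − (Σs)²)(nΣt² − (Σt)²)]
Numerator: 6×2493 − 150×105 = -792
Denominator: √[(25668 − 22500)(11802 − 11025)] = √[3168 × 777] = 1568.9283
r = -792 / 1568.9283 ≈ -0.505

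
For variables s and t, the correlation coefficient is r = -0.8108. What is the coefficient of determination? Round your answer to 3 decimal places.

r² = (-0.8108)² = 0.657

0.657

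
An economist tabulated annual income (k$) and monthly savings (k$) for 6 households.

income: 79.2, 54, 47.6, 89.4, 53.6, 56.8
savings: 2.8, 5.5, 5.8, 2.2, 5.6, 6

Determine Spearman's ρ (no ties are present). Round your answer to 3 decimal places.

-0.657

Rank income: 5, 3, 1, 6, 2, 4
Rank savings: 2, 3, 5, 1, 4, 6
d = rank(income) − rank(savings): 3, 0, -4, 5, -2, -2; Σd² = 58
ρ = 1 − 6Σd² / [n(n²−1)] = 1 − 6×58 / (6×35) = 1 − 348/210 ≈ -0.657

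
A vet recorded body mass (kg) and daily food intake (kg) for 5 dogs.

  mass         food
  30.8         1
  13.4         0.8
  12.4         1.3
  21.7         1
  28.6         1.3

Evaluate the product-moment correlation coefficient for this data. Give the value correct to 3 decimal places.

n = 5, Σx = 106.9, Σy = 5.4, Σx² = 2570.81, Σy² = 6.02, Σxy = 116.52
nΣxy − ΣxΣy = 582.6 − 577.26 = 5.34
nΣx² − (Σx)² = 12854.05 − 11427.61 = 1426.44; nΣy² − (Σy)² = 30.1 − 29.16 = 0.94
r = 5.34 / √(1426.44 × 0.94) = 5.34 / 36.6177 ≈ 0.146

0.146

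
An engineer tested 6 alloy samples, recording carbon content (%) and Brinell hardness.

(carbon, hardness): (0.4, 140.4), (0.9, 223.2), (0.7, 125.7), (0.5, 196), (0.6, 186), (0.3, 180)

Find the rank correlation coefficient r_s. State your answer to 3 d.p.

0.314

Rank carbon: 2, 6, 5, 3, 4, 1
Rank hardness: 2, 6, 1, 5, 4, 3
d = rank(carbon) − rank(hardness): 0, 0, 4, -2, 0, -2; Σd² = 24
ρ = 1 − 6Σd² / [n(n²−1)] = 1 − 6×24 / (6×35) = 1 − 144/210 ≈ 0.314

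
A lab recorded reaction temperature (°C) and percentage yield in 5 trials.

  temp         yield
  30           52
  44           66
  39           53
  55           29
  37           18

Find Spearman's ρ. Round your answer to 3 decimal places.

Rank temp: 1, 4, 3, 5, 2
Rank yield: 3, 5, 4, 2, 1
d = rank(temp) − rank(yield): -2, -1, -1, 3, 1; Σd² = 16
ρ = 1 − 6Σd² / [n(n²−1)] = 1 − 6×16 / (5×24) = 1 − 96/120 ≈ 0.200

0.200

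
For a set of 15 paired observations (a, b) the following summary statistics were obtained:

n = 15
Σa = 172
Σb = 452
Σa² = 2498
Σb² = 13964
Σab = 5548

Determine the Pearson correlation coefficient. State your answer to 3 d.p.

r = (nΣab − ΣaΣb) / √[(nΣa² − (Σa)²)(nΣb² − (Σb)²)]
Numerator: 15×5548 − 172×452 = 5476
Denominator: √[(37470 − 29584)(209460 − 204304)] = √[7886 × 5156] = 6376.5364
r = 5476 / 6376.5364 ≈ 0.859

0.859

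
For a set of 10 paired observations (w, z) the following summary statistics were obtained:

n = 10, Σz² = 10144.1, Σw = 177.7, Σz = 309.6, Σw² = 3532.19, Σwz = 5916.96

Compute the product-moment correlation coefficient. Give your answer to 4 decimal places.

0.9080

r = (nΣwz − ΣwΣz) / √[(nΣw² − (Σw)²)(nΣz² − (Σz)²)]
Numerator: 10×5916.96 − 177.7×309.6 = 4153.68
Denominator: √[(35321.9 − 31577.29)(101441 − 95852.16)] = √[3744.61 × 5588.84] = 4574.7160
r = 4153.68 / 4574.7160 ≈ 0.9080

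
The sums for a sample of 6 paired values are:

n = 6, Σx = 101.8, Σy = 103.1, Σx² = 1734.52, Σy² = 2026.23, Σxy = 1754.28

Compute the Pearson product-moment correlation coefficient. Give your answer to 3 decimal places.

r = (nΣxy − ΣxΣy) / √[(nΣx² − (Σx)²)(nΣy² − (Σy)²)]
Numerator: 6×1754.28 − 101.8×103.1 = 30.1
Denominator: √[(10407.12 − 10363.24)(12157.38 − 10629.61)] = √[43.88 × 1527.77] = 258.9180
r = 30.1 / 258.9180 ≈ 0.116

0.116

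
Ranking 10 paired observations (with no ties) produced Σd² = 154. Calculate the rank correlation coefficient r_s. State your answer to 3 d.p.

0.067

ρ = 1 − 6Σd² / [n(n²−1)] = 1 − 6×154 / (10×99)
  = 1 − 924/990 = 1 − 0.9333 ≈ 0.067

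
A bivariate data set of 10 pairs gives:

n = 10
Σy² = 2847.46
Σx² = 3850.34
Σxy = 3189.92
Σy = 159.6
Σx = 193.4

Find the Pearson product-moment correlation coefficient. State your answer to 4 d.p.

0.5682

r = (nΣxy − ΣxΣy) / √[(nΣx² − (Σx)²)(nΣy² − (Σy)²)]
Numerator: 10×3189.92 − 193.4×159.6 = 1032.56
Denominator: √[(38503.4 − 37403.56)(28474.6 − 25472.16)] = √[1099.84 × 3002.44] = 1817.1966
r = 1032.56 / 1817.1966 ≈ 0.5682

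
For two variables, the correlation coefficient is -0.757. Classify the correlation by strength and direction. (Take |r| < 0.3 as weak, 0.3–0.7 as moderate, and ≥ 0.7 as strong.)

strong negative

r = -0.757 < 0 so the relationship is negative.
|r| = 0.757, which falls in the strong range.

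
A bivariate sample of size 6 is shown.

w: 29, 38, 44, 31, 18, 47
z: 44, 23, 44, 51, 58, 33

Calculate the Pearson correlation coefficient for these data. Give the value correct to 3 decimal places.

-0.694

n = 6, Σw = 207, Σz = 253, Σw² = 7715, Σz² = 11455, Σwz = 8262
nΣwz − ΣwΣz = 49572 − 52371 = -2799
nΣw² − (Σw)² = 46290 − 42849 = 3441; nΣz² − (Σz)² = 68730 − 64009 = 4721
r = -2799 / √(3441 × 4721) = -2799 / 4030.5038 ≈ -0.694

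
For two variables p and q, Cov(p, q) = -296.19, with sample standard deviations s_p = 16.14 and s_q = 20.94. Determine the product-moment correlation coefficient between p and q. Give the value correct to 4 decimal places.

r = Cov(p,q) / (s_p · s_q) = -296.19 / (16.14 × 20.94)
  = -296.19 / 337.9716 ≈ -0.8764

-0.8764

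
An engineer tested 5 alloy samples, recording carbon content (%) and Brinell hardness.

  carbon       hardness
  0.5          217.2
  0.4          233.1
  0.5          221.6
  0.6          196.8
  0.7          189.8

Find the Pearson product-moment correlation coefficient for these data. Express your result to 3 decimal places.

-0.979

n = 5, Σx = 2.7, Σy = 1058.5, Σx² = 1.51, Σy² = 225372.29, Σxy = 563.58
nΣxy − ΣxΣy = 2817.9 − 2857.95 = -40.05
nΣx² − (Σx)² = 7.55 − 7.29 = 0.26; nΣy² − (Σy)² = 1126861.45 − 1120422.25 = 6439.2
r = -40.05 / √(0.26 × 6439.2) = -40.05 / 40.9169 ≈ -0.979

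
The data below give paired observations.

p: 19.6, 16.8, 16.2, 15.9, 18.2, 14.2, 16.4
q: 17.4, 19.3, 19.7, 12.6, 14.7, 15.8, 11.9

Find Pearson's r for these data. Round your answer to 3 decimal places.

0.160

n = 7, Σp = 117.3, Σq = 111.4, Σp² = 1983.49, Σq² = 1829.44, Σpq = 1871.82
nΣpq − ΣpΣq = 13102.74 − 13067.22 = 35.52
nΣp² − (Σp)² = 13884.43 − 13759.29 = 125.14; nΣq² − (Σq)² = 12806.08 − 12409.96 = 396.12
r = 35.52 / √(125.14 × 396.12) = 35.52 / 222.6442 ≈ 0.160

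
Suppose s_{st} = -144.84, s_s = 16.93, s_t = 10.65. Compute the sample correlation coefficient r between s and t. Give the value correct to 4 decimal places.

-0.8033

r = Cov(s,t) / (s_s · s_t) = -144.84 / (16.93 × 10.65)
  = -144.84 / 180.3045 ≈ -0.8033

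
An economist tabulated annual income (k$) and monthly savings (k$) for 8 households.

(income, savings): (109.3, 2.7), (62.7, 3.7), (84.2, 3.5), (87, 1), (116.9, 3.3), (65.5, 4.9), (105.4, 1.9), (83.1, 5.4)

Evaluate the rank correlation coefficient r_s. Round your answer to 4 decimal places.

Rank income: 7, 1, 4, 5, 8, 2, 6, 3
Rank savings: 3, 6, 5, 1, 4, 7, 2, 8
d = rank(income) − rank(savings): 4, -5, -1, 4, 4, -5, 4, -5; Σd² = 140
ρ = 1 − 6Σd² / [n(n²−1)] = 1 − 6×140 / (8×63) = 1 − 840/504 ≈ -0.6667

-0.6667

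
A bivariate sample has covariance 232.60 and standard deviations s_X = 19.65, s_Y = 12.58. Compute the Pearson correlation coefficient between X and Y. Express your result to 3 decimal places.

0.941

r = Cov(X,Y) / (s_X · s_Y) = 232.60 / (19.65 × 12.58)
  = 232.60 / 247.1970 ≈ 0.941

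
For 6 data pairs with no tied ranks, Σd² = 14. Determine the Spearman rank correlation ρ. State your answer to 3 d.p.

0.600

ρ = 1 − 6Σd² / [n(n²−1)] = 1 − 6×14 / (6×35)
  = 1 − 84/210 = 1 − 0.4000 ≈ 0.600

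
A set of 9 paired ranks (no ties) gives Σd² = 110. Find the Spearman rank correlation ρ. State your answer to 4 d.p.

0.0833

ρ = 1 − 6Σd² / [n(n²−1)] = 1 − 6×110 / (9×80)
  = 1 − 660/720 = 1 − 0.91667 ≈ 0.0833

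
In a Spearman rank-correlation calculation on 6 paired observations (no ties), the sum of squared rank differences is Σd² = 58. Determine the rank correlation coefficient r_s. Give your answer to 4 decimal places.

ρ = 1 − 6Σd² / [n(n²−1)] = 1 − 6×58 / (6×35)
  = 1 − 348/210 = 1 − 1.65714 ≈ -0.6571

-0.6571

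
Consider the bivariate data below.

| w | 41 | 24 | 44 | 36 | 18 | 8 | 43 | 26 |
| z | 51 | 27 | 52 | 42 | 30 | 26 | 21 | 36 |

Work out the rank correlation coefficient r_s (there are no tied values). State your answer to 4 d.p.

Rank w: 6, 3, 8, 5, 2, 1, 7, 4
Rank z: 7, 3, 8, 6, 4, 2, 1, 5
d = rank(w) − rank(z): -1, 0, 0, -1, -2, -1, 6, -1; Σd² = 44
ρ = 1 − 6Σd² / [n(n²−1)] = 1 − 6×44 / (8×63) = 1 − 264/504 ≈ 0.4762

0.4762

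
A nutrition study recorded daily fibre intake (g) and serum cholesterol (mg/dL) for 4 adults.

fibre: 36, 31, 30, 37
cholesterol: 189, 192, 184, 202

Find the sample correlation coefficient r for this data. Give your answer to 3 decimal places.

n = 4, Σx = 134, Σy = 767, Σx² = 4526, Σy² = 147245, Σxy = 25750
nΣxy − ΣxΣy = 103000 − 102778 = 222
nΣx² − (Σx)² = 18104 − 17956 = 148; nΣy² − (Σy)² = 588980 − 588289 = 691
r = 222 / √(148 × 691) = 222 / 319.7937 ≈ 0.694

0.694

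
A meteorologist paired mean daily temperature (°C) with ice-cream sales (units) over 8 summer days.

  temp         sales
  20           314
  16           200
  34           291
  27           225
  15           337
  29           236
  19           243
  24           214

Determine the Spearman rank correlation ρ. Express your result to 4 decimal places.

Rank temp: 4, 2, 8, 6, 1, 7, 3, 5
Rank sales: 7, 1, 6, 3, 8, 4, 5, 2
d = rank(temp) − rank(sales): -3, 1, 2, 3, -7, 3, -2, 3; Σd² = 94
ρ = 1 − 6Σd² / [n(n²−1)] = 1 − 6×94 / (8×63) = 1 − 564/504 ≈ -0.1190

-0.1190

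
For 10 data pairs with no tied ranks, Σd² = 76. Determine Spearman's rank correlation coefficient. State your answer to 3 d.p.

ρ = 1 − 6Σd² / [n(n²−1)] = 1 − 6×76 / (10×99)
  = 1 − 456/990 = 1 − 0.4606 ≈ 0.539

0.539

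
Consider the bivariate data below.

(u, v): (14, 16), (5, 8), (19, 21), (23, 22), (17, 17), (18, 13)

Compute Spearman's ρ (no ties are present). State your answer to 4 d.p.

Rank u: 2, 1, 5, 6, 3, 4
Rank v: 3, 1, 5, 6, 4, 2
d = rank(u) − rank(v): -1, 0, 0, 0, -1, 2; Σd² = 6
ρ = 1 − 6Σd² / [n(n²−1)] = 1 − 6×6 / (6×35) = 1 − 36/210 ≈ 0.8286

0.8286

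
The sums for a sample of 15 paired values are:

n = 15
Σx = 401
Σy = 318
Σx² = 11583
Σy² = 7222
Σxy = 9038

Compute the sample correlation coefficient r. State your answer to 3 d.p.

0.834

r = (nΣxy − ΣxΣy) / √[(nΣx² − (Σx)²)(nΣy² − (Σy)²)]
Numerator: 15×9038 − 401×318 = 8052
Denominator: √[(173745 − 160801)(108330 − 101124)] = √[12944 × 7206] = 9657.8706
r = 8052 / 9657.8706 ≈ 0.834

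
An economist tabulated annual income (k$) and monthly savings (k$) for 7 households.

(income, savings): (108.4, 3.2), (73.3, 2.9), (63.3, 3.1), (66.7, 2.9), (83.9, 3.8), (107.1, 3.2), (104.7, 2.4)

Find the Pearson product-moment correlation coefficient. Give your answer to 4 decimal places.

-0.0728

n = 7, Σx = 607.4, Σy = 21.5, Σx² = 55050.94, Σy² = 67.11, Σxy = 1861.93
nΣxy − ΣxΣy = 13033.51 − 13059.1 = -25.59
nΣx² − (Σx)² = 385356.58 − 368934.76 = 16421.82; nΣy² − (Σy)² = 469.77 − 462.25 = 7.52
r = -25.59 / √(16421.82 × 7.52) = -25.59 / 351.4144 ≈ -0.0728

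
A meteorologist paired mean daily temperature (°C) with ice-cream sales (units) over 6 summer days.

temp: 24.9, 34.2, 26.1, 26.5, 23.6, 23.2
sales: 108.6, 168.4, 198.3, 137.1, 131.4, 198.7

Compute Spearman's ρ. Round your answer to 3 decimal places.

Rank temp: 3, 6, 4, 5, 2, 1
Rank sales: 1, 4, 5, 3, 2, 6
d = rank(temp) − rank(sales): 2, 2, -1, 2, 0, -5; Σd² = 38
ρ = 1 − 6Σd² / [n(n²−1)] = 1 − 6×38 / (6×35) = 1 − 228/210 ≈ -0.086

-0.086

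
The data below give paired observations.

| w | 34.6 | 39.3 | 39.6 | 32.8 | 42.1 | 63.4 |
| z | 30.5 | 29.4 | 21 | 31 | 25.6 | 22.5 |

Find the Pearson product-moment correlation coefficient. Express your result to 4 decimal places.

n = 6, Σw = 251.8, Σz = 160, Σw² = 11177.62, Σz² = 4358.22, Σwz = 6563.38
nΣwz − ΣwΣz = 39380.28 − 40288 = -907.72
nΣw² − (Σw)² = 67065.72 − 63403.24 = 3662.48; nΣz² − (Σz)² = 26149.32 − 25600 = 549.32
r = -907.72 / √(3662.48 × 549.32) = -907.72 / 1418.4053 ≈ -0.6400

-0.6400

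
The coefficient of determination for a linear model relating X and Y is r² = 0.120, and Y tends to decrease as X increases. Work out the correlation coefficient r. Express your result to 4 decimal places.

|r| = √0.120 = 0.3464
The association is negative, so r = −0.3464.

-0.3464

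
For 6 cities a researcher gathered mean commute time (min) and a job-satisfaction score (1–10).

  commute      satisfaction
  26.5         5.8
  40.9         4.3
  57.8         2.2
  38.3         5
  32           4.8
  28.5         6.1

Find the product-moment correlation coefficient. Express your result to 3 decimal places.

-0.968

n = 6, Σx = 224, Σy = 28.2, Σx² = 9019.04, Σy² = 142.22, Σxy = 975.68
nΣxy − ΣxΣy = 5854.08 − 6316.8 = -462.72
nΣx² − (Σx)² = 54114.24 − 50176 = 3938.24; nΣy² − (Σy)² = 853.32 − 795.24 = 58.08
r = -462.72 / √(3938.24 × 58.08) = -462.72 / 478.2604 ≈ -0.968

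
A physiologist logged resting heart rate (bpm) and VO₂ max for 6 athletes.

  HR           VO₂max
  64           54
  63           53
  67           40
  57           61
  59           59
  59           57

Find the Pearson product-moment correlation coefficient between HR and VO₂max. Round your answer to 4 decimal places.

-0.9188

n = 6, Σx = 369, Σy = 324, Σx² = 22765, Σy² = 17776, Σxy = 19796
nΣxy − ΣxΣy = 118776 − 119556 = -780
nΣx² − (Σx)² = 136590 − 136161 = 429; nΣy² − (Σy)² = 106656 − 104976 = 1680
r = -780 / √(429 × 1680) = -780 / 848.9523 ≈ -0.9188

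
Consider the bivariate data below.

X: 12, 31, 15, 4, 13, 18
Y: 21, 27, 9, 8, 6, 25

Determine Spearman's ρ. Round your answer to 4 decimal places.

Rank X: 2, 6, 4, 1, 3, 5
Rank Y: 4, 6, 3, 2, 1, 5
d = rank(X) − rank(Y): -2, 0, 1, -1, 2, 0; Σd² = 10
ρ = 1 − 6Σd² / [n(n²−1)] = 1 − 6×10 / (6×35) = 1 − 60/210 ≈ 0.7143

0.7143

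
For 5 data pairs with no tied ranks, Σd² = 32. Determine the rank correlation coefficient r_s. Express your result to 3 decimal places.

-0.600

ρ = 1 − 6Σd² / [n(n²−1)] = 1 − 6×32 / (5×24)
  = 1 − 192/120 = 1 − 1.6000 ≈ -0.600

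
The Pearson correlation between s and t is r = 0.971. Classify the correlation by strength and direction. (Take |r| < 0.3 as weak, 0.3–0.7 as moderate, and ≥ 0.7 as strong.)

r = 0.971 > 0 so the relationship is positive.
|r| = 0.971, which falls in the strong range.

strong positive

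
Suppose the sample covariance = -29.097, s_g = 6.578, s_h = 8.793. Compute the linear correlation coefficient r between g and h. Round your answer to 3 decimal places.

r = Cov(g,h) / (s_g · s_h) = -29.097 / (6.578 × 8.793)
  = -29.097 / 57.8404 ≈ -0.503

-0.503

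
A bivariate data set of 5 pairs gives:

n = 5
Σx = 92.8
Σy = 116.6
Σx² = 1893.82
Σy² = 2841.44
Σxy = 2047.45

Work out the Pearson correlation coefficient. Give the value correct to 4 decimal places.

-0.8054

r = (nΣxy − ΣxΣy) / √[(nΣx² − (Σx)²)(nΣy² − (Σy)²)]
Numerator: 5×2047.45 − 92.8×116.6 = -583.23
Denominator: √[(9469.1 − 8611.84)(14207.2 − 13595.56)] = √[857.26 × 611.64] = 724.1095
r = -583.23 / 724.1095 ≈ -0.8054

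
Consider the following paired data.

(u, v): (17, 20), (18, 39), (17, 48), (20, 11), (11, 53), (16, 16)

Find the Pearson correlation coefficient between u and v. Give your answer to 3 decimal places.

n = 6, Σu = 99, Σv = 187, Σu² = 1679, Σv² = 7411, Σuv = 2917
nΣuv − ΣuΣv = 17502 − 18513 = -1011
nΣu² − (Σu)² = 10074 − 9801 = 273; nΣv² − (Σv)² = 44466 − 34969 = 9497
r = -1011 / √(273 × 9497) = -1011 / 1610.1804 ≈ -0.628

-0.628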